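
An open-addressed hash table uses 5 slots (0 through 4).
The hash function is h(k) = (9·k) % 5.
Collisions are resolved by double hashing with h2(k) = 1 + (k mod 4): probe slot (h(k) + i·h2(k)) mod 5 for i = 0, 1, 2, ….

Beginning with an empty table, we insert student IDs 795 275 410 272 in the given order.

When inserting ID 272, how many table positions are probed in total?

Insert 795: h=0, slot 0 empty -> index 0.
Insert 275: h=0, h2=4, slot 0 occupied -> index 4.
Insert 410: h=0, h2=3, slot 0 occupied -> index 3.
Insert 272: h=3, h2=1, slots 3,4,0 occupied -> index 1.
Table: [795, 272, —, 410, 275]

4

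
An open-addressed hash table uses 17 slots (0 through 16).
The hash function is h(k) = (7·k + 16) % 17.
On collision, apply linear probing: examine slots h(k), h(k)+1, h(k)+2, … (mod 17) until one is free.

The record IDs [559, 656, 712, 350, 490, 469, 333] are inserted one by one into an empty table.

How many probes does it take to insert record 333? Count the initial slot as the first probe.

6

559: h=2 => slot 2
656: h=1 => slot 1
712: h=2, probe 2,3 => slot 3
350: h=1, probe 1,2,3,4 => slot 4
490: h=12 => slot 12
469: h=1, probe 1,2,3,4,5 => slot 5
333: h=1, probe 1,2,3,4,5,6 => slot 6
Table: [., 656, 559, 712, 350, 469, 333, ., ., ., ., ., 490, ., ., ., .]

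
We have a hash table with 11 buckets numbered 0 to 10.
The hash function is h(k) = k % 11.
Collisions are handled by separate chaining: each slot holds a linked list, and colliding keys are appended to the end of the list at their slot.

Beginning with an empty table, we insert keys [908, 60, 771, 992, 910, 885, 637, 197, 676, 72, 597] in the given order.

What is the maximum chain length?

Insert 908: h=6, bucket 6 empty → new chain.
Insert 60: h=5, bucket 5 empty → new chain.
Insert 771: h=1, bucket 1 empty → new chain.
Insert 992: h=2, bucket 2 empty → new chain.
Insert 910: h=8, bucket 8 empty → new chain.
Insert 885: h=5, bucket 5 nonempty → append to chain.
Insert 637: h=10, bucket 10 empty → new chain.
Insert 197: h=10, bucket 10 nonempty → append to chain.
Insert 676: h=5, bucket 5 nonempty → append to chain.
Insert 72: h=6, bucket 6 nonempty → append to chain.
Insert 597: h=3, bucket 3 empty → new chain.
Final buckets:
0: ∅
1: 771
2: 992
3: 597
4: ∅
5: 60 -> 885 -> 676
6: 908 -> 72
7: ∅
8: 910
9: ∅
10: 637 -> 197

3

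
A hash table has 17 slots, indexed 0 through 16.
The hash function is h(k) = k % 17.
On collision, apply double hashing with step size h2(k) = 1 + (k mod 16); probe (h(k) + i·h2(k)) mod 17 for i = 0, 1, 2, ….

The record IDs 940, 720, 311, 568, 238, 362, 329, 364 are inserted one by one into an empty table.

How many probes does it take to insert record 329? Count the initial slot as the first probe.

3

Insert 940: h=5, slot 5 empty -> index 5.
Insert 720: h=6, slot 6 empty -> index 6.
Insert 311: h=5, h2=8, slot 5 occupied -> index 13.
Insert 568: h=7, slot 7 empty -> index 7.
Insert 238: h=0, slot 0 empty -> index 0.
Insert 362: h=5, h2=11, slot 5 occupied -> index 16.
Insert 329: h=6, h2=10, slots 6,16 occupied -> index 9.
Insert 364: h=7, h2=13, slot 7 occupied -> index 3.
Table: [238, ., ., 364, ., 940, 720, 568, ., 329, ., ., ., 311, ., ., 362]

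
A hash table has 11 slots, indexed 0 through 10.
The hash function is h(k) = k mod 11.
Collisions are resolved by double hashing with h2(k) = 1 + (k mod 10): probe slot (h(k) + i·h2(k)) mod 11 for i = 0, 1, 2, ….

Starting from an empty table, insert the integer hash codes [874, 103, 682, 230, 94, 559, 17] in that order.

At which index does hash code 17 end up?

874 hashes to 5; slot 5 is free → place at 5.
103 hashes to 4; slot 4 is free → place at 4.
682 hashes to 0; slot 0 is free → place at 0.
230 hashes to 10; slot 10 is free → place at 10.
94 hashes to 6; slot 6 is free → place at 6.
559 hashes to 9; slot 9 is free → place at 9.
17 hashes to 6, h2=8; 6 taken → place at 3.
Table: [682, ∅, ∅, 17, 103, 874, 94, ∅, ∅, 559, 230]

3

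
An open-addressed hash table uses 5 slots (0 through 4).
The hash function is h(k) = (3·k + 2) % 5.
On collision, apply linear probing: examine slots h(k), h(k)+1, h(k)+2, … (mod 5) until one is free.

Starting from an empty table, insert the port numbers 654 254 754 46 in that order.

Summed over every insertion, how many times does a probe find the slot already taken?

5

654 hashes to 4; slot 4 is free -> place at 4.
254 hashes to 4; 4 taken -> place at 0.
754 hashes to 4; 4,0 taken -> place at 1.
46 hashes to 0; 0,1 taken -> place at 2.
Table: [254, 754, 46, ., 654]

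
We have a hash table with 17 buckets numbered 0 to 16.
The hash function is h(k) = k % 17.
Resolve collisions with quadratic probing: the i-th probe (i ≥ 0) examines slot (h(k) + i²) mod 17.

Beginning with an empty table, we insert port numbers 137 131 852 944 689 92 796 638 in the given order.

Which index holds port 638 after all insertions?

Insert 137: h=1, slot 1 empty -> index 1.
Insert 131: h=12, slot 12 empty -> index 12.
Insert 852: h=2, slot 2 empty -> index 2.
Insert 944: h=9, slot 9 empty -> index 9.
Insert 689: h=9, slot 9 occupied -> index 10.
Insert 92: h=7, slot 7 empty -> index 7.
Insert 796: h=14, slot 14 empty -> index 14.
Insert 638: h=9, slots 9,10 occupied -> index 13.
Table: [_, 137, 852, _, _, _, _, 92, _, 944, 689, _, 131, 638, 796, _, _]

13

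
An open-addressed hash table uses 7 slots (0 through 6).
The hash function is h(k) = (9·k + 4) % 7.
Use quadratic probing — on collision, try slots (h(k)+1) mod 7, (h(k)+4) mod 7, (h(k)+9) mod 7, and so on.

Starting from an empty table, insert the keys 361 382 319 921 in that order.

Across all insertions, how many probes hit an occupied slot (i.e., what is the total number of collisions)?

361 hashes to 5; slot 5 is free -> place at 5.
382 hashes to 5; 5 taken -> place at 6.
319 hashes to 5; 5,6 taken -> place at 2.
921 hashes to 5; 5,6,2 taken -> place at 0.
Table: [921, ., 319, ., ., 361, 382]

6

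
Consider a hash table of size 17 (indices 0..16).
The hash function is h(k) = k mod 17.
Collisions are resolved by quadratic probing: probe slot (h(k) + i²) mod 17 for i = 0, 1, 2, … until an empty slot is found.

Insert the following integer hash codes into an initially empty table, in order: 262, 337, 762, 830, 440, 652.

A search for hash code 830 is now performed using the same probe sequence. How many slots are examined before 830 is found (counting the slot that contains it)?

3

Insert 262: h=7, slot 7 empty → index 7.
Insert 337: h=14, slot 14 empty → index 14.
Insert 762: h=14, slot 14 occupied → index 15.
Insert 830: h=14, slots 14,15 occupied → index 1.
Insert 440: h=15, slot 15 occupied → index 16.
Insert 652: h=6, slot 6 empty → index 6.
Table: [∅, 830, ∅, ∅, ∅, ∅, 652, 262, ∅, ∅, ∅, ∅, ∅, ∅, 337, 762, 440]
Lookup 830: h=14, probe 14,15,1 → found at 1.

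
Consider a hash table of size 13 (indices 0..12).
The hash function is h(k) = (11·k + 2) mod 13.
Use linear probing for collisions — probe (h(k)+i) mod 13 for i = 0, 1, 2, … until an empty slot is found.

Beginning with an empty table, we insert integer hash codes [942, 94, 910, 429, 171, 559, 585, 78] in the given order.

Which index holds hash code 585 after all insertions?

6

942: h=3 => slot 3
94: h=9 => slot 9
910: h=2 => slot 2
429: h=2, probe 2,3,4 => slot 4
171: h=11 => slot 11
559: h=2, probe 2,3,4,5 => slot 5
585: h=2, probe 2,3,4,5,6 => slot 6
78: h=2, probe 2,3,4,5,6,7 => slot 7
Table: [—, —, 910, 942, 429, 559, 585, 78, —, 94, —, 171, —]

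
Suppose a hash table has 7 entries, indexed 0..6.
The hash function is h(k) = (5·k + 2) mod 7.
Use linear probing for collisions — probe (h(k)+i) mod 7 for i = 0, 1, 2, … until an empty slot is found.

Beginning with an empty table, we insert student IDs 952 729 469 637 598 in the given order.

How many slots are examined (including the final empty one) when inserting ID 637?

Insert 952: h=2, slot 2 empty => index 2.
Insert 729: h=0, slot 0 empty => index 0.
Insert 469: h=2, slot 2 occupied => index 3.
Insert 637: h=2, slots 2,3 occupied => index 4.
Insert 598: h=3, slots 3,4 occupied => index 5.
Table: [729, —, 952, 469, 637, 598, —]

3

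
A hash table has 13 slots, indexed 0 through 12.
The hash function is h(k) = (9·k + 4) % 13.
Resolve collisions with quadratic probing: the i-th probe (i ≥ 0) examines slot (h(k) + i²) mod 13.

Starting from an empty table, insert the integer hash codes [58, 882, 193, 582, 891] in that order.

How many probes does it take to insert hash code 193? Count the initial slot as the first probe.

58 hashes to 6; slot 6 is free → place at 6.
882 hashes to 12; slot 12 is free → place at 12.
193 hashes to 12; 12 taken → place at 0.
582 hashes to 3; slot 3 is free → place at 3.
891 hashes to 2; slot 2 is free → place at 2.
Table: [193, ∅, 891, 582, ∅, ∅, 58, ∅, ∅, ∅, ∅, ∅, 882]

2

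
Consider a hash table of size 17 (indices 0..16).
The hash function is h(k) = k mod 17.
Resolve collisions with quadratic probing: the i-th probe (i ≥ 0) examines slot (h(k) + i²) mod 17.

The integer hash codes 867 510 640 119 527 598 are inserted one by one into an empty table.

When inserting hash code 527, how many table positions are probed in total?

4

867: h=0 -> slot 0
510: h=0, probe 0,1 -> slot 1
640: h=11 -> slot 11
119: h=0, probe 0,1,4 -> slot 4
527: h=0, probe 0,1,4,9 -> slot 9
598: h=3 -> slot 3
Table: [867, 510, _, 598, 119, _, _, _, _, 527, _, 640, _, _, _, _, _]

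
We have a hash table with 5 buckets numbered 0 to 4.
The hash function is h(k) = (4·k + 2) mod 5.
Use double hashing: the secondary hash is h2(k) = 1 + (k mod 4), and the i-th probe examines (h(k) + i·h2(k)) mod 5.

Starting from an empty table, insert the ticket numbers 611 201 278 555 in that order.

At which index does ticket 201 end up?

3

611 hashes to 1; slot 1 is free -> place at 1.
201 hashes to 1, h2=2; 1 taken -> place at 3.
278 hashes to 4; slot 4 is free -> place at 4.
555 hashes to 2; slot 2 is free -> place at 2.
Table: [—, 611, 555, 201, 278]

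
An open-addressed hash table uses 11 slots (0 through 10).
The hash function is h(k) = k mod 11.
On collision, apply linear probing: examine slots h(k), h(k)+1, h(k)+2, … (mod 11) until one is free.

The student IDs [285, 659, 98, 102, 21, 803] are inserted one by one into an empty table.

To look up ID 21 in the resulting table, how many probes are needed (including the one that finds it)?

Insert 285: h=10, slot 10 empty → index 10.
Insert 659: h=10, slot 10 occupied → index 0.
Insert 98: h=10, slots 10,0 occupied → index 1.
Insert 102: h=3, slot 3 empty → index 3.
Insert 21: h=10, slots 10,0,1 occupied → index 2.
Insert 803: h=0, slots 0,1,2,3 occupied → index 4.
Table: [659, 98, 21, 102, 803, _, _, _, _, _, 285]
Lookup 21: h=10, probe 10,0,1,2 → found at 2.

4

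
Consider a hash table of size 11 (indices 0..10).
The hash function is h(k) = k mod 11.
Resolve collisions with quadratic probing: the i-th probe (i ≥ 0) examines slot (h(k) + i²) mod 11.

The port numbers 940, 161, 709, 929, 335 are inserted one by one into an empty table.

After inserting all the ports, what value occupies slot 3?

335

940: h=5 -> slot 5
161: h=7 -> slot 7
709: h=5, probe 5,6 -> slot 6
929: h=5, probe 5,6,9 -> slot 9
335: h=5, probe 5,6,9,3 -> slot 3
Table: [—, —, —, 335, —, 940, 709, 161, —, 929, —]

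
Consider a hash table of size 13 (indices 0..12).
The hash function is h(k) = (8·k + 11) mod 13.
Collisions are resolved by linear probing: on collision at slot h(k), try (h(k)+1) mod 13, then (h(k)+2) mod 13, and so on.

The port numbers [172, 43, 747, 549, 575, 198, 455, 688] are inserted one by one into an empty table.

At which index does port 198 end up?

12

172: h=9 → slot 9
43: h=4 → slot 4
747: h=7 → slot 7
549: h=9, probe 9,10 → slot 10
575: h=9, probe 9,10,11 → slot 11
198: h=9, probe 9,10,11,12 → slot 12
455: h=11, probe 11,12,0 → slot 0
688: h=3 → slot 3
Table: [455, ., ., 688, 43, ., ., 747, ., 172, 549, 575, 198]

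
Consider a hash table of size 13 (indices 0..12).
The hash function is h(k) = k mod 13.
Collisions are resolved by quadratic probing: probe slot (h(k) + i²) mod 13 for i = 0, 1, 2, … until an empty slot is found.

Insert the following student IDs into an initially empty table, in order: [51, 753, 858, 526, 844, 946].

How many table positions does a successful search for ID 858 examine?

51 hashes to 12; slot 12 is free -> place at 12.
753 hashes to 12; 12 taken -> place at 0.
858 hashes to 0; 0 taken -> place at 1.
526 hashes to 6; slot 6 is free -> place at 6.
844 hashes to 12; 12,0 taken -> place at 3.
946 hashes to 10; slot 10 is free -> place at 10.
Table: [753, 858, -, 844, -, -, 526, -, -, -, 946, -, 51]
Lookup 858: h=0, probe 0,1 → found at 1.

2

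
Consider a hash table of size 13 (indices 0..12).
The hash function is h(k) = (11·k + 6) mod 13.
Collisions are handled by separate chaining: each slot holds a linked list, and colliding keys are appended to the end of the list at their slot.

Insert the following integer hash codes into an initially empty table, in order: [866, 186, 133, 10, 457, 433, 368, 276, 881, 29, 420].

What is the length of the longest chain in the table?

4

866 -> bucket 3
186 -> bucket 11
133 -> bucket 0
10 -> bucket 12
457 -> bucket 2
433 -> bucket 11 (collision)
368 -> bucket 11 (collision)
276 -> bucket 0 (collision)
881 -> bucket 12 (collision)
29 -> bucket 0 (collision)
420 -> bucket 11 (collision)
Final buckets:
0: 133 -> 276 -> 29
1: _
2: 457
3: 866
4: _
5: _
6: _
7: _
8: _
9: _
10: _
11: 186 -> 433 -> 368 -> 420
12: 10 -> 881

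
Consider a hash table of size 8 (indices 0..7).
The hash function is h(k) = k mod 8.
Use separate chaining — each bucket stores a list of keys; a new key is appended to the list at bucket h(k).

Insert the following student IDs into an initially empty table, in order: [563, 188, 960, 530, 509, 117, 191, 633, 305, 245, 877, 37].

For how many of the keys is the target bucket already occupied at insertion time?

Insert 563: h=3, bucket 3 empty → new chain.
Insert 188: h=4, bucket 4 empty → new chain.
Insert 960: h=0, bucket 0 empty → new chain.
Insert 530: h=2, bucket 2 empty → new chain.
Insert 509: h=5, bucket 5 empty → new chain.
Insert 117: h=5, bucket 5 nonempty → append to chain.
Insert 191: h=7, bucket 7 empty → new chain.
Insert 633: h=1, bucket 1 empty → new chain.
Insert 305: h=1, bucket 1 nonempty → append to chain.
Insert 245: h=5, bucket 5 nonempty → append to chain.
Insert 877: h=5, bucket 5 nonempty → append to chain.
Insert 37: h=5, bucket 5 nonempty → append to chain.
Final buckets:
0: 960
1: 633 -> 305
2: 530
3: 563
4: 188
5: 509 -> 117 -> 245 -> 877 -> 37
6: —
7: 191

5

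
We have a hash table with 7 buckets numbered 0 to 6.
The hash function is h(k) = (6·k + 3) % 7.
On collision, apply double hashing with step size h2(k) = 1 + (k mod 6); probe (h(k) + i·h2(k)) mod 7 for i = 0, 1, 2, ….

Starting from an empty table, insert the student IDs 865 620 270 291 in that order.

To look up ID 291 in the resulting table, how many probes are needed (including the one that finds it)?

865 hashes to 6; slot 6 is free -> place at 6.
620 hashes to 6, h2=3; 6 taken -> place at 2.
270 hashes to 6, h2=1; 6 taken -> place at 0.
291 hashes to 6, h2=4; 6 taken -> place at 3.
Table: [270, —, 620, 291, —, —, 865]
Lookup 291: h=6, h2=4, probe 6,3 → found at 3.

2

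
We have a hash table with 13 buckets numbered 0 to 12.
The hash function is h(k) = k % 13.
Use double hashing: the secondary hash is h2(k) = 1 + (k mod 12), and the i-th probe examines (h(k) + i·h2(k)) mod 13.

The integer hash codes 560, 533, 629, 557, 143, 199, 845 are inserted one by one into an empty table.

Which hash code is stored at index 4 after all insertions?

199

560: h=1 → slot 1
533: h=0 → slot 0
629: h=5 → slot 5
557: h=11 → slot 11
143: h=0, h2=12, probe 0,12 → slot 12
199: h=4 → slot 4
845: h=0, h2=6, probe 0,6 → slot 6
Table: [533, 560, -, -, 199, 629, 845, -, -, -, -, 557, 143]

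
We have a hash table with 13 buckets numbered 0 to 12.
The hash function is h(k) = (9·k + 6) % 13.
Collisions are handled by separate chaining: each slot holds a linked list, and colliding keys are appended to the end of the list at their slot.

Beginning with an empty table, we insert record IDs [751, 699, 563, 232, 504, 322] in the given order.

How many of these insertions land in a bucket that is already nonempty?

3

Insert 751: h=5, bucket 5 empty → new chain.
Insert 699: h=5, bucket 5 nonempty → append to chain.
Insert 563: h=3, bucket 3 empty → new chain.
Insert 232: h=1, bucket 1 empty → new chain.
Insert 504: h=5, bucket 5 nonempty → append to chain.
Insert 322: h=5, bucket 5 nonempty → append to chain.
Final buckets:
0: ∅
1: 232
2: ∅
3: 563
4: ∅
5: 751 -> 699 -> 504 -> 322
6: ∅
7: ∅
8: ∅
9: ∅
10: ∅
11: ∅
12: ∅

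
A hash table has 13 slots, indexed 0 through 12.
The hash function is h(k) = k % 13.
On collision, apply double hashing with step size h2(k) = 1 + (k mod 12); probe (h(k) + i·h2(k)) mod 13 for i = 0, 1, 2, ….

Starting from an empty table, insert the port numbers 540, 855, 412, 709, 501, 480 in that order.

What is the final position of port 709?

11

540 hashes to 7; slot 7 is free → place at 7.
855 hashes to 10; slot 10 is free → place at 10.
412 hashes to 9; slot 9 is free → place at 9.
709 hashes to 7, h2=2; 7,9 taken → place at 11.
501 hashes to 7, h2=10; 7 taken → place at 4.
480 hashes to 12; slot 12 is free → place at 12.
Table: [—, —, —, —, 501, —, —, 540, —, 412, 855, 709, 480]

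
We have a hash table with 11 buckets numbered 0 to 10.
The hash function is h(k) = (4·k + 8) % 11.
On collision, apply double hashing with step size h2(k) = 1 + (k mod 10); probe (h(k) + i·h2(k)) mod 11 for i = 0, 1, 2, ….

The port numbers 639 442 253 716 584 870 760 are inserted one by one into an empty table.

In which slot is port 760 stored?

639 hashes to 1; slot 1 is free => place at 1.
442 hashes to 5; slot 5 is free => place at 5.
253 hashes to 8; slot 8 is free => place at 8.
716 hashes to 1, h2=7; 1,8 taken => place at 4.
584 hashes to 1, h2=5; 1 taken => place at 6.
870 hashes to 1, h2=1; 1 taken => place at 2.
760 hashes to 1, h2=1; 1,2 taken => place at 3.
Table: [_, 639, 870, 760, 716, 442, 584, _, 253, _, _]

3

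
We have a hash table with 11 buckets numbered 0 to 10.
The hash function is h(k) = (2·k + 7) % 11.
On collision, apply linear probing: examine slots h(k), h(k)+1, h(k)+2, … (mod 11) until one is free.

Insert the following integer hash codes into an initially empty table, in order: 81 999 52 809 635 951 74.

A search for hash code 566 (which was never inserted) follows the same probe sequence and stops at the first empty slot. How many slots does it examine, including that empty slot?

2

81: h=4 -> slot 4
999: h=3 -> slot 3
52: h=1 -> slot 1
809: h=8 -> slot 8
635: h=1, probe 1,2 -> slot 2
951: h=6 -> slot 6
74: h=1, probe 1,2,3,4,5 -> slot 5
Table: [., 52, 635, 999, 81, 74, 951, ., 809, ., .]
Lookup 566: h=6, probe 6,7 → slot 7 empty, not found.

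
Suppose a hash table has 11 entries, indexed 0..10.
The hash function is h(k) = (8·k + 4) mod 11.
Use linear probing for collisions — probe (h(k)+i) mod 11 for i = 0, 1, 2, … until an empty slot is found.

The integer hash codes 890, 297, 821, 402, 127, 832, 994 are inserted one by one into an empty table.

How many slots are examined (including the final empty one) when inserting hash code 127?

2

Insert 890: h=7, slot 7 empty -> index 7.
Insert 297: h=4, slot 4 empty -> index 4.
Insert 821: h=5, slot 5 empty -> index 5.
Insert 402: h=8, slot 8 empty -> index 8.
Insert 127: h=8, slot 8 occupied -> index 9.
Insert 832: h=5, slot 5 occupied -> index 6.
Insert 994: h=3, slot 3 empty -> index 3.
Table: [., ., ., 994, 297, 821, 832, 890, 402, 127, .]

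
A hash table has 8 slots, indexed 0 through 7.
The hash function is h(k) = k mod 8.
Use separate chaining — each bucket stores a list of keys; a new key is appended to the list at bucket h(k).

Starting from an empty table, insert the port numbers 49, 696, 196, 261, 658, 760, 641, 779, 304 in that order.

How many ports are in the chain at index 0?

49 -> bucket 1
696 -> bucket 0
196 -> bucket 4
261 -> bucket 5
658 -> bucket 2
760 -> bucket 0 (collision)
641 -> bucket 1 (collision)
779 -> bucket 3
304 -> bucket 0 (collision)
Final buckets:
0: 696 -> 760 -> 304
1: 49 -> 641
2: 658
3: 779
4: 196
5: 261
6: _
7: _

3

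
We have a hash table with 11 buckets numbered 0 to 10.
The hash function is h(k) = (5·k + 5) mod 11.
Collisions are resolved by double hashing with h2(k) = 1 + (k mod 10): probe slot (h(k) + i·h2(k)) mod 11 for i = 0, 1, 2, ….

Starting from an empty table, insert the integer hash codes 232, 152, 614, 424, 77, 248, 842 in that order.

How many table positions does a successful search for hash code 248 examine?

3

232 hashes to 10; slot 10 is free -> place at 10.
152 hashes to 6; slot 6 is free -> place at 6.
614 hashes to 6, h2=5; 6 taken -> place at 0.
424 hashes to 2; slot 2 is free -> place at 2.
77 hashes to 5; slot 5 is free -> place at 5.
248 hashes to 2, h2=9; 2,0 taken -> place at 9.
842 hashes to 2, h2=3; 2,5 taken -> place at 8.
Table: [614, -, 424, -, -, 77, 152, -, 842, 248, 232]
Lookup 248: h=2, h2=9, probe 2,0,9 → found at 9.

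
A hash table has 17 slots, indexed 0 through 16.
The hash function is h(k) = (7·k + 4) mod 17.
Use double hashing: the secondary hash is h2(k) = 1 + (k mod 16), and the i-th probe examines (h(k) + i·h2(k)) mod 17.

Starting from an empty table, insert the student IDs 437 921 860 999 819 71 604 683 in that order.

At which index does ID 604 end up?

4

Insert 437: h=3, slot 3 empty => index 3.
Insert 921: h=8, slot 8 empty => index 8.
Insert 860: h=6, slot 6 empty => index 6.
Insert 999: h=10, slot 10 empty => index 10.
Insert 819: h=8, h2=4, slot 8 occupied => index 12.
Insert 71: h=8, h2=8, slot 8 occupied => index 16.
Insert 604: h=16, h2=13, slots 16,12,8 occupied => index 4.
Insert 683: h=8, h2=12, slots 8,3 occupied => index 15.
Table: [∅, ∅, ∅, 437, 604, ∅, 860, ∅, 921, ∅, 999, ∅, 819, ∅, ∅, 683, 71]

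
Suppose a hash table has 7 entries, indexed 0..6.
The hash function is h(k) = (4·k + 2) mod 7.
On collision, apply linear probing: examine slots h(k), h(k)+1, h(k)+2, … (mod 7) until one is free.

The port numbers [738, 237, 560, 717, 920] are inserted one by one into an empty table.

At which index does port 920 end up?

3

Insert 738: h=0, slot 0 empty -> index 0.
Insert 237: h=5, slot 5 empty -> index 5.
Insert 560: h=2, slot 2 empty -> index 2.
Insert 717: h=0, slot 0 occupied -> index 1.
Insert 920: h=0, slots 0,1,2 occupied -> index 3.
Table: [738, 717, 560, 920, —, 237, —]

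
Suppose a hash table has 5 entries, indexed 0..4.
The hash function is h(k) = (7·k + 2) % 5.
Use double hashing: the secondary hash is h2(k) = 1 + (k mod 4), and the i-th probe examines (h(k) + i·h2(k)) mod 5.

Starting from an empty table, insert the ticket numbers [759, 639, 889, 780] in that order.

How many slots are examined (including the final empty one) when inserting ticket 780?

2

759 hashes to 0; slot 0 is free -> place at 0.
639 hashes to 0, h2=4; 0 taken -> place at 4.
889 hashes to 0, h2=2; 0 taken -> place at 2.
780 hashes to 2, h2=1; 2 taken -> place at 3.
Table: [759, ∅, 889, 780, 639]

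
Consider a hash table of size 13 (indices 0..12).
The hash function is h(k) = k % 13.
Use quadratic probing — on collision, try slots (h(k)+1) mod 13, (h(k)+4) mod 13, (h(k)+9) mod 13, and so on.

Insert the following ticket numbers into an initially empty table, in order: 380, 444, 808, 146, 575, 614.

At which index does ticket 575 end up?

7

380 hashes to 3; slot 3 is free => place at 3.
444 hashes to 2; slot 2 is free => place at 2.
808 hashes to 2; 2,3 taken => place at 6.
146 hashes to 3; 3 taken => place at 4.
575 hashes to 3; 3,4 taken => place at 7.
614 hashes to 3; 3,4,7 taken => place at 12.
Table: [., ., 444, 380, 146, ., 808, 575, ., ., ., ., 614]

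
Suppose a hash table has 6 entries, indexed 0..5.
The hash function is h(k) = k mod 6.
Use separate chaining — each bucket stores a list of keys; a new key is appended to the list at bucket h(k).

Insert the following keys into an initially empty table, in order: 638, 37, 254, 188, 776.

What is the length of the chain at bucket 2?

638 -> bucket 2
37 -> bucket 1
254 -> bucket 2 (collision)
188 -> bucket 2 (collision)
776 -> bucket 2 (collision)
Final buckets:
0: -
1: 37
2: 638 -> 254 -> 188 -> 776
3: -
4: -
5: -

4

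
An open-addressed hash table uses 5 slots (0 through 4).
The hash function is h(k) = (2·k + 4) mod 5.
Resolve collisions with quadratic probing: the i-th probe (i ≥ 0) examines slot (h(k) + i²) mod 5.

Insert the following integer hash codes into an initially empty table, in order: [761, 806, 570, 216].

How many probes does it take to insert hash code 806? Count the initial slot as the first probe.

2

761 hashes to 1; slot 1 is free → place at 1.
806 hashes to 1; 1 taken → place at 2.
570 hashes to 4; slot 4 is free → place at 4.
216 hashes to 1; 1,2 taken → place at 0.
Table: [216, 761, 806, ∅, 570]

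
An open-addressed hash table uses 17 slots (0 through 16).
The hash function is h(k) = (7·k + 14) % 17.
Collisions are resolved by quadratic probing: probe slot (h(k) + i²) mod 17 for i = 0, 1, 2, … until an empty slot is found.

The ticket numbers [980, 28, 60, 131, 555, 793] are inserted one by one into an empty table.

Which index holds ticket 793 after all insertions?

15

980: h=6 => slot 6
28: h=6, probe 6,7 => slot 7
60: h=9 => slot 9
131: h=13 => slot 13
555: h=6, probe 6,7,10 => slot 10
793: h=6, probe 6,7,10,15 => slot 15
Table: [—, —, —, —, —, —, 980, 28, —, 60, 555, —, —, 131, —, 793, —]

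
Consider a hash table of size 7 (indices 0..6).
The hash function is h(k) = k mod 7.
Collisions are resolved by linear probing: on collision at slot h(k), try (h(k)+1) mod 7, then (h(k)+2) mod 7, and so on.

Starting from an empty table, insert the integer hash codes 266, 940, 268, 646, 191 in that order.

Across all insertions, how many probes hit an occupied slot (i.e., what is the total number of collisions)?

6

Insert 266: h=0, slot 0 empty -> index 0.
Insert 940: h=2, slot 2 empty -> index 2.
Insert 268: h=2, slot 2 occupied -> index 3.
Insert 646: h=2, slots 2,3 occupied -> index 4.
Insert 191: h=2, slots 2,3,4 occupied -> index 5.
Table: [266, ∅, 940, 268, 646, 191, ∅]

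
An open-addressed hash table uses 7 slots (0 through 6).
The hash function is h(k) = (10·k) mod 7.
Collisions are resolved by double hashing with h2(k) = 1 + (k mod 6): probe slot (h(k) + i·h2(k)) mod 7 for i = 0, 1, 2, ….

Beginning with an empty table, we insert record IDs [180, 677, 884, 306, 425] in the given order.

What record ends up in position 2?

180 hashes to 1; slot 1 is free => place at 1.
677 hashes to 1, h2=6; 1 taken => place at 0.
884 hashes to 6; slot 6 is free => place at 6.
306 hashes to 1, h2=1; 1 taken => place at 2.
425 hashes to 1, h2=6; 1,0,6 taken => place at 5.
Table: [677, 180, 306, ., ., 425, 884]

306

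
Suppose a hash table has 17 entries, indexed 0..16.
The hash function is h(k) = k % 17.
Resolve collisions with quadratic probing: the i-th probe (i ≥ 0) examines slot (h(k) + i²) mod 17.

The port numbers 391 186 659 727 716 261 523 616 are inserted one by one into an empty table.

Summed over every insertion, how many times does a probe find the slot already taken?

4

391: h=0 -> slot 0
186: h=16 -> slot 16
659: h=13 -> slot 13
727: h=13, probe 13,14 -> slot 14
716: h=2 -> slot 2
261: h=6 -> slot 6
523: h=13, probe 13,14,0,5 -> slot 5
616: h=4 -> slot 4
Table: [391, —, 716, —, 616, 523, 261, —, —, —, —, —, —, 659, 727, —, 186]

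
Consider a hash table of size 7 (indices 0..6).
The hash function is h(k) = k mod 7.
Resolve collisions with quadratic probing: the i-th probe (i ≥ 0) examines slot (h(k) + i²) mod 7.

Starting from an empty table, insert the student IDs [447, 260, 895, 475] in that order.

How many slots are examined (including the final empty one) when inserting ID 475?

3

447: h=6 -> slot 6
260: h=1 -> slot 1
895: h=6, probe 6,0 -> slot 0
475: h=6, probe 6,0,3 -> slot 3
Table: [895, 260, ∅, 475, ∅, ∅, 447]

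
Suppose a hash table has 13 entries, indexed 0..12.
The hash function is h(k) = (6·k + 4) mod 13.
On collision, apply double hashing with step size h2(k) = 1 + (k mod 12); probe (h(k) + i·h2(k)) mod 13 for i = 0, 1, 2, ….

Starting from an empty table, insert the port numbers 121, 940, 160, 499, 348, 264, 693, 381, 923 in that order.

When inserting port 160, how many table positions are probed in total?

121: h=2 -> slot 2
940: h=2, h2=5, probe 2,7 -> slot 7
160: h=2, h2=5, probe 2,7,12 -> slot 12
499: h=8 -> slot 8
348: h=12, h2=1, probe 12,0 -> slot 0
264: h=2, h2=1, probe 2,3 -> slot 3
693: h=2, h2=10, probe 2,12,9 -> slot 9
381: h=2, h2=10, probe 2,12,9,6 -> slot 6
923: h=4 -> slot 4
Table: [348, —, 121, 264, 923, —, 381, 940, 499, 693, —, —, 160]

3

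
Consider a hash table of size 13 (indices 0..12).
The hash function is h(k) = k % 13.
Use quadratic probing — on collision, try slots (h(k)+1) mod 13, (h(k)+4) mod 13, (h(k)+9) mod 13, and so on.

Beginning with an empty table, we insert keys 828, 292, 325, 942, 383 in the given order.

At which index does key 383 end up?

Insert 828: h=9, slot 9 empty → index 9.
Insert 292: h=6, slot 6 empty → index 6.
Insert 325: h=0, slot 0 empty → index 0.
Insert 942: h=6, slot 6 occupied → index 7.
Insert 383: h=6, slots 6,7 occupied → index 10.
Table: [325, ., ., ., ., ., 292, 942, ., 828, 383, ., .]

10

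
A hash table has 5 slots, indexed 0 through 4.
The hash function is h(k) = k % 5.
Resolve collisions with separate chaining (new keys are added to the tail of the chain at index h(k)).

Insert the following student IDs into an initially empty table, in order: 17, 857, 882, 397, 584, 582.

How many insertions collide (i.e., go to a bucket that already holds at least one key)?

17 → bucket 2
857 → bucket 2 (collision)
882 → bucket 2 (collision)
397 → bucket 2 (collision)
584 → bucket 4
582 → bucket 2 (collision)
Final buckets:
0: -
1: -
2: 17 -> 857 -> 882 -> 397 -> 582
3: -
4: 584

4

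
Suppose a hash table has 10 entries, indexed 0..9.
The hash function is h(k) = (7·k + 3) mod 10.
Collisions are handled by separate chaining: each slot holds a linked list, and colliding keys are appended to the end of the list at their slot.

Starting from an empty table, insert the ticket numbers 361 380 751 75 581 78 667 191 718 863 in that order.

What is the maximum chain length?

4

Insert 361: h=0, bucket 0 empty → new chain.
Insert 380: h=3, bucket 3 empty → new chain.
Insert 751: h=0, bucket 0 nonempty → append to chain.
Insert 75: h=8, bucket 8 empty → new chain.
Insert 581: h=0, bucket 0 nonempty → append to chain.
Insert 78: h=9, bucket 9 empty → new chain.
Insert 667: h=2, bucket 2 empty → new chain.
Insert 191: h=0, bucket 0 nonempty → append to chain.
Insert 718: h=9, bucket 9 nonempty → append to chain.
Insert 863: h=4, bucket 4 empty → new chain.
Final buckets:
0: 361 -> 751 -> 581 -> 191
1: -
2: 667
3: 380
4: 863
5: -
6: -
7: -
8: 75
9: 78 -> 718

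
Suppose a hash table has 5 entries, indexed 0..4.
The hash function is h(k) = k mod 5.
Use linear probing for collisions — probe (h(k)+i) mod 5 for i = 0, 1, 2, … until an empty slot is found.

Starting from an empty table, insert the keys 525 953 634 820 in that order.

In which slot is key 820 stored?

Insert 525: h=0, slot 0 empty => index 0.
Insert 953: h=3, slot 3 empty => index 3.
Insert 634: h=4, slot 4 empty => index 4.
Insert 820: h=0, slot 0 occupied => index 1.
Table: [525, 820, —, 953, 634]

1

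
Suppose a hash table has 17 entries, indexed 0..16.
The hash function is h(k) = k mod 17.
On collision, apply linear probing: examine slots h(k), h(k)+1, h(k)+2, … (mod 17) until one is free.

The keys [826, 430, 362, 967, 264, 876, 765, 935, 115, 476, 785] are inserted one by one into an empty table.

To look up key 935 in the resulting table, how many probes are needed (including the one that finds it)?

2

826 hashes to 10; slot 10 is free => place at 10.
430 hashes to 5; slot 5 is free => place at 5.
362 hashes to 5; 5 taken => place at 6.
967 hashes to 15; slot 15 is free => place at 15.
264 hashes to 9; slot 9 is free => place at 9.
876 hashes to 9; 9,10 taken => place at 11.
765 hashes to 0; slot 0 is free => place at 0.
935 hashes to 0; 0 taken => place at 1.
115 hashes to 13; slot 13 is free => place at 13.
476 hashes to 0; 0,1 taken => place at 2.
785 hashes to 3; slot 3 is free => place at 3.
Table: [765, 935, 476, 785, -, 430, 362, -, -, 264, 826, 876, -, 115, -, 967, -]
Lookup 935: h=0, probe 0,1 → found at 1.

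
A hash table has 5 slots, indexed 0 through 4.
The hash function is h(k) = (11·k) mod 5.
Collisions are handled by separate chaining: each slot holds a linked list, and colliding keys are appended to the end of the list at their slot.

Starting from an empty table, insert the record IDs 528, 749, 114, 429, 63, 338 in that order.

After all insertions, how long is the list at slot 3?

Insert 528: h=3, bucket 3 empty → new chain.
Insert 749: h=4, bucket 4 empty → new chain.
Insert 114: h=4, bucket 4 nonempty → append to chain.
Insert 429: h=4, bucket 4 nonempty → append to chain.
Insert 63: h=3, bucket 3 nonempty → append to chain.
Insert 338: h=3, bucket 3 nonempty → append to chain.
Final buckets:
0: _
1: _
2: _
3: 528 -> 63 -> 338
4: 749 -> 114 -> 429

3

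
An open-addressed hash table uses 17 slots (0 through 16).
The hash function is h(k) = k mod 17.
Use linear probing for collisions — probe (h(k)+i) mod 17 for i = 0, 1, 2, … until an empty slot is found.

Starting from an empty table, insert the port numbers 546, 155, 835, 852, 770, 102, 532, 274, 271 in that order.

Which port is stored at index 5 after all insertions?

546: h=2 -> slot 2
155: h=2, probe 2,3 -> slot 3
835: h=2, probe 2,3,4 -> slot 4
852: h=2, probe 2,3,4,5 -> slot 5
770: h=5, probe 5,6 -> slot 6
102: h=0 -> slot 0
532: h=5, probe 5,6,7 -> slot 7
274: h=2, probe 2,3,4,5,6,7,8 -> slot 8
271: h=16 -> slot 16
Table: [102, ., 546, 155, 835, 852, 770, 532, 274, ., ., ., ., ., ., ., 271]

852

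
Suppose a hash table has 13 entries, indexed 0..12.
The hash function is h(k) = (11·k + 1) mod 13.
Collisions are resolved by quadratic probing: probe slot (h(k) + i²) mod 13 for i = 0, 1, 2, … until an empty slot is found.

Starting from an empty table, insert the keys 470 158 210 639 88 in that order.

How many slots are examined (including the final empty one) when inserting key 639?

4

Insert 470: h=10, slot 10 empty → index 10.
Insert 158: h=10, slot 10 occupied → index 11.
Insert 210: h=10, slots 10,11 occupied → index 1.
Insert 639: h=10, slots 10,11,1 occupied → index 6.
Insert 88: h=7, slot 7 empty → index 7.
Table: [—, 210, —, —, —, —, 639, 88, —, —, 470, 158, —]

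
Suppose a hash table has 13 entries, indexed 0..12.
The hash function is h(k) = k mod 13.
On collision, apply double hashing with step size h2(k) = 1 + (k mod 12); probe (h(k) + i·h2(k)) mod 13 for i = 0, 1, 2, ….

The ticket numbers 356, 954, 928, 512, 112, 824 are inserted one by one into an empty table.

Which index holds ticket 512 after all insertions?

1

Insert 356: h=5, slot 5 empty → index 5.
Insert 954: h=5, h2=7, slot 5 occupied → index 12.
Insert 928: h=5, h2=5, slot 5 occupied → index 10.
Insert 512: h=5, h2=9, slot 5 occupied → index 1.
Insert 112: h=8, slot 8 empty → index 8.
Insert 824: h=5, h2=9, slots 5,1,10 occupied → index 6.
Table: [., 512, ., ., ., 356, 824, ., 112, ., 928, ., 954]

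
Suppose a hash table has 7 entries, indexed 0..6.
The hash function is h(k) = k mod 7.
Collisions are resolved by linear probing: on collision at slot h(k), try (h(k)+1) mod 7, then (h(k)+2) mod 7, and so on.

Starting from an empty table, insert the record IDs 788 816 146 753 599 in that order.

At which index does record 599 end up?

Insert 788: h=4, slot 4 empty => index 4.
Insert 816: h=4, slot 4 occupied => index 5.
Insert 146: h=6, slot 6 empty => index 6.
Insert 753: h=4, slots 4,5,6 occupied => index 0.
Insert 599: h=4, slots 4,5,6,0 occupied => index 1.
Table: [753, 599, ., ., 788, 816, 146]

1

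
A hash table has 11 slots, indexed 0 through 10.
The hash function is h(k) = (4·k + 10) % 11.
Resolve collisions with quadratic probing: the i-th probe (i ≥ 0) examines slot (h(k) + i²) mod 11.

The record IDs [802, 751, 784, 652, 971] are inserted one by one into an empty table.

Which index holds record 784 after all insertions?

Insert 802: h=6, slot 6 empty → index 6.
Insert 751: h=0, slot 0 empty → index 0.
Insert 784: h=0, slot 0 occupied → index 1.
Insert 652: h=0, slots 0,1 occupied → index 4.
Insert 971: h=0, slots 0,1,4 occupied → index 9.
Table: [751, 784, —, —, 652, —, 802, —, —, 971, —]

1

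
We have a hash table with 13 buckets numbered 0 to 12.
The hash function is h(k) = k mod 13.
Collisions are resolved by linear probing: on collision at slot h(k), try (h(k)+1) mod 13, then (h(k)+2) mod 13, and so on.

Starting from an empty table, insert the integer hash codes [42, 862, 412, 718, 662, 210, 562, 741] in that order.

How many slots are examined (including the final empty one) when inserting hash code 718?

42 hashes to 3; slot 3 is free -> place at 3.
862 hashes to 4; slot 4 is free -> place at 4.
412 hashes to 9; slot 9 is free -> place at 9.
718 hashes to 3; 3,4 taken -> place at 5.
662 hashes to 12; slot 12 is free -> place at 12.
210 hashes to 2; slot 2 is free -> place at 2.
562 hashes to 3; 3,4,5 taken -> place at 6.
741 hashes to 0; slot 0 is free -> place at 0.
Table: [741, ∅, 210, 42, 862, 718, 562, ∅, ∅, 412, ∅, ∅, 662]

3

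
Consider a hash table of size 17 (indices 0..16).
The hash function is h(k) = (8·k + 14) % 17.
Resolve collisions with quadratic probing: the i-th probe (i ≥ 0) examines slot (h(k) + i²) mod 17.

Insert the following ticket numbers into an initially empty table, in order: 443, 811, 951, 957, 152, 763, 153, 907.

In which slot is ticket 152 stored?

443: h=5 => slot 5
811: h=8 => slot 8
951: h=6 => slot 6
957: h=3 => slot 3
152: h=6, probe 6,7 => slot 7
763: h=15 => slot 15
153: h=14 => slot 14
907: h=11 => slot 11
Table: [-, -, -, 957, -, 443, 951, 152, 811, -, -, 907, -, -, 153, 763, -]

7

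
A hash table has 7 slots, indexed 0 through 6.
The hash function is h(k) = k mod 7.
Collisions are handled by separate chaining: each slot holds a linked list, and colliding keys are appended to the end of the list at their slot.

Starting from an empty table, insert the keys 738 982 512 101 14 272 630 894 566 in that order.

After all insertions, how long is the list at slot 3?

2

Insert 738: h=3, bucket 3 empty → new chain.
Insert 982: h=2, bucket 2 empty → new chain.
Insert 512: h=1, bucket 1 empty → new chain.
Insert 101: h=3, bucket 3 nonempty → append to chain.
Insert 14: h=0, bucket 0 empty → new chain.
Insert 272: h=6, bucket 6 empty → new chain.
Insert 630: h=0, bucket 0 nonempty → append to chain.
Insert 894: h=5, bucket 5 empty → new chain.
Insert 566: h=6, bucket 6 nonempty → append to chain.
Final buckets:
0: 14 -> 630
1: 512
2: 982
3: 738 -> 101
4: ∅
5: 894
6: 272 -> 566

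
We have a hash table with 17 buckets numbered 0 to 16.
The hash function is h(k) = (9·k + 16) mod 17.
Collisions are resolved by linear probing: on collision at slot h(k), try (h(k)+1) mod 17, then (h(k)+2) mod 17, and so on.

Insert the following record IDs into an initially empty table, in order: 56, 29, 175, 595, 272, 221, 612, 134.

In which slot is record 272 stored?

56: h=10 => slot 10
29: h=5 => slot 5
175: h=10, probe 10,11 => slot 11
595: h=16 => slot 16
272: h=16, probe 16,0 => slot 0
221: h=16, probe 16,0,1 => slot 1
612: h=16, probe 16,0,1,2 => slot 2
134: h=15 => slot 15
Table: [272, 221, 612, —, —, 29, —, —, —, —, 56, 175, —, —, —, 134, 595]

0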